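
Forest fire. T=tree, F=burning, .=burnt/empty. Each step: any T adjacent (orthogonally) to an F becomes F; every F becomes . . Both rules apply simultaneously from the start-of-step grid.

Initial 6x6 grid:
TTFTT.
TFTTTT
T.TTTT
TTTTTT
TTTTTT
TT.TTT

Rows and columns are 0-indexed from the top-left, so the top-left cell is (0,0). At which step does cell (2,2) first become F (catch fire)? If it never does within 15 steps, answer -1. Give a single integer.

Step 1: cell (2,2)='T' (+4 fires, +2 burnt)
Step 2: cell (2,2)='F' (+5 fires, +4 burnt)
  -> target ignites at step 2
Step 3: cell (2,2)='.' (+4 fires, +5 burnt)
Step 4: cell (2,2)='.' (+6 fires, +4 burnt)
Step 5: cell (2,2)='.' (+5 fires, +6 burnt)
Step 6: cell (2,2)='.' (+4 fires, +5 burnt)
Step 7: cell (2,2)='.' (+2 fires, +4 burnt)
Step 8: cell (2,2)='.' (+1 fires, +2 burnt)
Step 9: cell (2,2)='.' (+0 fires, +1 burnt)
  fire out at step 9

2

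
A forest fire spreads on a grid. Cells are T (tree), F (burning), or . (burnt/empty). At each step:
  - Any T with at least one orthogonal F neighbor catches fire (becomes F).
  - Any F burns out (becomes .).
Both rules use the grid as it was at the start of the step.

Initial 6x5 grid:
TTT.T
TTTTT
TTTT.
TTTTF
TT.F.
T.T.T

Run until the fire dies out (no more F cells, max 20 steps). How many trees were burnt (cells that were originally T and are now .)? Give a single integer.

Step 1: +1 fires, +2 burnt (F count now 1)
Step 2: +2 fires, +1 burnt (F count now 2)
Step 3: +3 fires, +2 burnt (F count now 3)
Step 4: +5 fires, +3 burnt (F count now 5)
Step 5: +5 fires, +5 burnt (F count now 5)
Step 6: +3 fires, +5 burnt (F count now 3)
Step 7: +1 fires, +3 burnt (F count now 1)
Step 8: +0 fires, +1 burnt (F count now 0)
Fire out after step 8
Initially T: 22, now '.': 28
Total burnt (originally-T cells now '.'): 20

Answer: 20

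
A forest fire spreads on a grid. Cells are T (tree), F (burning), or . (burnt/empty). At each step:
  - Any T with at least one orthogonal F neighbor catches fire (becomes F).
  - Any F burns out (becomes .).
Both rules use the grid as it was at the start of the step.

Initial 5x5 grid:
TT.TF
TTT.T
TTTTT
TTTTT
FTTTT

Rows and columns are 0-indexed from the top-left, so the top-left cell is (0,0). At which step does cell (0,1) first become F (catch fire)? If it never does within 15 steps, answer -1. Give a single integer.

Step 1: cell (0,1)='T' (+4 fires, +2 burnt)
Step 2: cell (0,1)='T' (+4 fires, +4 burnt)
Step 3: cell (0,1)='T' (+6 fires, +4 burnt)
Step 4: cell (0,1)='T' (+5 fires, +6 burnt)
Step 5: cell (0,1)='F' (+2 fires, +5 burnt)
  -> target ignites at step 5
Step 6: cell (0,1)='.' (+0 fires, +2 burnt)
  fire out at step 6

5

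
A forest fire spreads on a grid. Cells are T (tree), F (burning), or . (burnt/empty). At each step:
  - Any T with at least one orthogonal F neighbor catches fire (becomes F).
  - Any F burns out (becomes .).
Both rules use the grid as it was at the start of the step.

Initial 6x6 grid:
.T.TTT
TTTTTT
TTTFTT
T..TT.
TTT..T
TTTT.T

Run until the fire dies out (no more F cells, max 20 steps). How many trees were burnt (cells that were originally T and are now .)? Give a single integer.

Step 1: +4 fires, +1 burnt (F count now 4)
Step 2: +6 fires, +4 burnt (F count now 6)
Step 3: +4 fires, +6 burnt (F count now 4)
Step 4: +4 fires, +4 burnt (F count now 4)
Step 5: +1 fires, +4 burnt (F count now 1)
Step 6: +2 fires, +1 burnt (F count now 2)
Step 7: +2 fires, +2 burnt (F count now 2)
Step 8: +1 fires, +2 burnt (F count now 1)
Step 9: +1 fires, +1 burnt (F count now 1)
Step 10: +0 fires, +1 burnt (F count now 0)
Fire out after step 10
Initially T: 27, now '.': 34
Total burnt (originally-T cells now '.'): 25

Answer: 25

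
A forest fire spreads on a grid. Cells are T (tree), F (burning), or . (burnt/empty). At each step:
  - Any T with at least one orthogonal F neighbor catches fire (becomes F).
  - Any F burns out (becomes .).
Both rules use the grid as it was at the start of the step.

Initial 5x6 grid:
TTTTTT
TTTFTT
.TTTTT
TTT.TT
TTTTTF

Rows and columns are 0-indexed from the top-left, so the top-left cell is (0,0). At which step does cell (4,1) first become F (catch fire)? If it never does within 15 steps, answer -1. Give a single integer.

Step 1: cell (4,1)='T' (+6 fires, +2 burnt)
Step 2: cell (4,1)='T' (+9 fires, +6 burnt)
Step 3: cell (4,1)='T' (+6 fires, +9 burnt)
Step 4: cell (4,1)='F' (+3 fires, +6 burnt)
  -> target ignites at step 4
Step 5: cell (4,1)='.' (+2 fires, +3 burnt)
Step 6: cell (4,1)='.' (+0 fires, +2 burnt)
  fire out at step 6

4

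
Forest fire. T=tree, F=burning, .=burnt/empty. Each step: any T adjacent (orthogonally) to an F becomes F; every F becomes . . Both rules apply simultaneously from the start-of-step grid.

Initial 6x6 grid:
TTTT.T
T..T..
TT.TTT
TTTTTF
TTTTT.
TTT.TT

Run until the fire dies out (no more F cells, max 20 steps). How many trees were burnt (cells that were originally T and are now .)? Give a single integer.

Answer: 26

Derivation:
Step 1: +2 fires, +1 burnt (F count now 2)
Step 2: +3 fires, +2 burnt (F count now 3)
Step 3: +4 fires, +3 burnt (F count now 4)
Step 4: +4 fires, +4 burnt (F count now 4)
Step 5: +5 fires, +4 burnt (F count now 5)
Step 6: +4 fires, +5 burnt (F count now 4)
Step 7: +3 fires, +4 burnt (F count now 3)
Step 8: +1 fires, +3 burnt (F count now 1)
Step 9: +0 fires, +1 burnt (F count now 0)
Fire out after step 9
Initially T: 27, now '.': 35
Total burnt (originally-T cells now '.'): 26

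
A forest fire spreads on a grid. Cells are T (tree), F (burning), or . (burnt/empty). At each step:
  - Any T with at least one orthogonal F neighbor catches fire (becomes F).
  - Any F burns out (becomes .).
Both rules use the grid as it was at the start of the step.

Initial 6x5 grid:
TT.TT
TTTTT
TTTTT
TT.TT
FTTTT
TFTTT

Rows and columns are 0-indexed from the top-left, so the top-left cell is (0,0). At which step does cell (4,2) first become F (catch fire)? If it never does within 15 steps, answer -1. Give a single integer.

Step 1: cell (4,2)='T' (+4 fires, +2 burnt)
Step 2: cell (4,2)='F' (+4 fires, +4 burnt)
  -> target ignites at step 2
Step 3: cell (4,2)='.' (+4 fires, +4 burnt)
Step 4: cell (4,2)='.' (+5 fires, +4 burnt)
Step 5: cell (4,2)='.' (+4 fires, +5 burnt)
Step 6: cell (4,2)='.' (+2 fires, +4 burnt)
Step 7: cell (4,2)='.' (+2 fires, +2 burnt)
Step 8: cell (4,2)='.' (+1 fires, +2 burnt)
Step 9: cell (4,2)='.' (+0 fires, +1 burnt)
  fire out at step 9

2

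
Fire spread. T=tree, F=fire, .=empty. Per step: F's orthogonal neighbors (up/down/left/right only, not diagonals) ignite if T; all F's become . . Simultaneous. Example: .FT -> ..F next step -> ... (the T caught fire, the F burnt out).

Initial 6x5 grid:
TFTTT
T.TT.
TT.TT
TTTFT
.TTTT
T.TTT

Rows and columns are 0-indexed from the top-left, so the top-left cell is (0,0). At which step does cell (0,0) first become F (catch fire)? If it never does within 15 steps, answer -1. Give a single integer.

Step 1: cell (0,0)='F' (+6 fires, +2 burnt)
  -> target ignites at step 1
Step 2: cell (0,0)='.' (+9 fires, +6 burnt)
Step 3: cell (0,0)='.' (+7 fires, +9 burnt)
Step 4: cell (0,0)='.' (+0 fires, +7 burnt)
  fire out at step 4

1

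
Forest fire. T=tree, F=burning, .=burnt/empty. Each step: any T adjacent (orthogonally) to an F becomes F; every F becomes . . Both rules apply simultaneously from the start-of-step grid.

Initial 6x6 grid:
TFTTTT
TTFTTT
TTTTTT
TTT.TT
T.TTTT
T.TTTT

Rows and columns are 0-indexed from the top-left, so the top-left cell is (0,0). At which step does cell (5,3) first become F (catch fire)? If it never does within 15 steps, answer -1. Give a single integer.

Step 1: cell (5,3)='T' (+5 fires, +2 burnt)
Step 2: cell (5,3)='T' (+6 fires, +5 burnt)
Step 3: cell (5,3)='T' (+6 fires, +6 burnt)
Step 4: cell (5,3)='T' (+6 fires, +6 burnt)
Step 5: cell (5,3)='F' (+4 fires, +6 burnt)
  -> target ignites at step 5
Step 6: cell (5,3)='.' (+3 fires, +4 burnt)
Step 7: cell (5,3)='.' (+1 fires, +3 burnt)
Step 8: cell (5,3)='.' (+0 fires, +1 burnt)
  fire out at step 8

5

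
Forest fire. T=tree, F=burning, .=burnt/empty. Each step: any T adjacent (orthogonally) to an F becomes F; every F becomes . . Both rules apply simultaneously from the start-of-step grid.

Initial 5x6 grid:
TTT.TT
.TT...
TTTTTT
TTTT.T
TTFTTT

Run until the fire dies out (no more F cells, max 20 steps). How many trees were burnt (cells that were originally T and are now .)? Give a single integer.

Step 1: +3 fires, +1 burnt (F count now 3)
Step 2: +5 fires, +3 burnt (F count now 5)
Step 3: +5 fires, +5 burnt (F count now 5)
Step 4: +5 fires, +5 burnt (F count now 5)
Step 5: +2 fires, +5 burnt (F count now 2)
Step 6: +1 fires, +2 burnt (F count now 1)
Step 7: +0 fires, +1 burnt (F count now 0)
Fire out after step 7
Initially T: 23, now '.': 28
Total burnt (originally-T cells now '.'): 21

Answer: 21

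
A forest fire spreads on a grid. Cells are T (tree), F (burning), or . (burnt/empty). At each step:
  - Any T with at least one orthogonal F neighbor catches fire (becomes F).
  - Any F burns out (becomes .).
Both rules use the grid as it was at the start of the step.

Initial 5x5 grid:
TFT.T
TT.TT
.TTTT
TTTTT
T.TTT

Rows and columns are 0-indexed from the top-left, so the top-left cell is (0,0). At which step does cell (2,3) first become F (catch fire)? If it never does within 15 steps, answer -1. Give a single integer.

Step 1: cell (2,3)='T' (+3 fires, +1 burnt)
Step 2: cell (2,3)='T' (+2 fires, +3 burnt)
Step 3: cell (2,3)='T' (+2 fires, +2 burnt)
Step 4: cell (2,3)='F' (+3 fires, +2 burnt)
  -> target ignites at step 4
Step 5: cell (2,3)='.' (+5 fires, +3 burnt)
Step 6: cell (2,3)='.' (+3 fires, +5 burnt)
Step 7: cell (2,3)='.' (+2 fires, +3 burnt)
Step 8: cell (2,3)='.' (+0 fires, +2 burnt)
  fire out at step 8

4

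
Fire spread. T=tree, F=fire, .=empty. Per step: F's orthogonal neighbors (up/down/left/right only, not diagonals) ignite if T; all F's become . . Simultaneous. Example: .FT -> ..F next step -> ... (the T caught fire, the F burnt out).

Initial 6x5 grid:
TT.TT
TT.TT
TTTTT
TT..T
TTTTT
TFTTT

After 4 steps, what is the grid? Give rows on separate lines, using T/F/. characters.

Step 1: 3 trees catch fire, 1 burn out
  TT.TT
  TT.TT
  TTTTT
  TT..T
  TFTTT
  F.FTT
Step 2: 4 trees catch fire, 3 burn out
  TT.TT
  TT.TT
  TTTTT
  TF..T
  F.FTT
  ...FT
Step 3: 4 trees catch fire, 4 burn out
  TT.TT
  TT.TT
  TFTTT
  F...T
  ...FT
  ....F
Step 4: 4 trees catch fire, 4 burn out
  TT.TT
  TF.TT
  F.FTT
  ....T
  ....F
  .....

TT.TT
TF.TT
F.FTT
....T
....F
.....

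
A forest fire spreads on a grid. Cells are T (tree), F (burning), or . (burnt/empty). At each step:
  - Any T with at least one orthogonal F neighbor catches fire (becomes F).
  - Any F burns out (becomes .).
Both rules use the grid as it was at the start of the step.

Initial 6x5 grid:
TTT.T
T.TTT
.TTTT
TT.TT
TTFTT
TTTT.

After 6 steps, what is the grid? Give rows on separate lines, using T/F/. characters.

Step 1: 3 trees catch fire, 1 burn out
  TTT.T
  T.TTT
  .TTTT
  TT.TT
  TF.FT
  TTFT.
Step 2: 6 trees catch fire, 3 burn out
  TTT.T
  T.TTT
  .TTTT
  TF.FT
  F...F
  TF.F.
Step 3: 5 trees catch fire, 6 burn out
  TTT.T
  T.TTT
  .FTFT
  F...F
  .....
  F....
Step 4: 3 trees catch fire, 5 burn out
  TTT.T
  T.TFT
  ..F.F
  .....
  .....
  .....
Step 5: 2 trees catch fire, 3 burn out
  TTT.T
  T.F.F
  .....
  .....
  .....
  .....
Step 6: 2 trees catch fire, 2 burn out
  TTF.F
  T....
  .....
  .....
  .....
  .....

TTF.F
T....
.....
.....
.....
.....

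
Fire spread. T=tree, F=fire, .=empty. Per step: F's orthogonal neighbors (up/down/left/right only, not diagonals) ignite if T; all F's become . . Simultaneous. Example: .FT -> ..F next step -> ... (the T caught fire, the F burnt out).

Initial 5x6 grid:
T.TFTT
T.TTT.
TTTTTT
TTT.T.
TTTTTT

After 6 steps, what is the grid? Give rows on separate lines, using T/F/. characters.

Step 1: 3 trees catch fire, 1 burn out
  T.F.FT
  T.TFT.
  TTTTTT
  TTT.T.
  TTTTTT
Step 2: 4 trees catch fire, 3 burn out
  T....F
  T.F.F.
  TTTFTT
  TTT.T.
  TTTTTT
Step 3: 2 trees catch fire, 4 burn out
  T.....
  T.....
  TTF.FT
  TTT.T.
  TTTTTT
Step 4: 4 trees catch fire, 2 burn out
  T.....
  T.....
  TF...F
  TTF.F.
  TTTTTT
Step 5: 4 trees catch fire, 4 burn out
  T.....
  T.....
  F.....
  TF....
  TTFTFT
Step 6: 5 trees catch fire, 4 burn out
  T.....
  F.....
  ......
  F.....
  TF.F.F

T.....
F.....
......
F.....
TF.F.F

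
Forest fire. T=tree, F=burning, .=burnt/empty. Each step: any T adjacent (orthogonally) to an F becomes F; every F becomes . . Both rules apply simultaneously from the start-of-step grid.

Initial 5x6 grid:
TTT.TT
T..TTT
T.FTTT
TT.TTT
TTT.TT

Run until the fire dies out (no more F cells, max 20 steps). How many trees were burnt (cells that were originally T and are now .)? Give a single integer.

Answer: 13

Derivation:
Step 1: +1 fires, +1 burnt (F count now 1)
Step 2: +3 fires, +1 burnt (F count now 3)
Step 3: +3 fires, +3 burnt (F count now 3)
Step 4: +4 fires, +3 burnt (F count now 4)
Step 5: +2 fires, +4 burnt (F count now 2)
Step 6: +0 fires, +2 burnt (F count now 0)
Fire out after step 6
Initially T: 23, now '.': 20
Total burnt (originally-T cells now '.'): 13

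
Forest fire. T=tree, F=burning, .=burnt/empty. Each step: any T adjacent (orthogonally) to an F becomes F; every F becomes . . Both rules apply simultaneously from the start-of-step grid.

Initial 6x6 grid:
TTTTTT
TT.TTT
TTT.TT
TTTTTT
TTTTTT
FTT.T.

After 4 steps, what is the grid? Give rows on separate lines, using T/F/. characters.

Step 1: 2 trees catch fire, 1 burn out
  TTTTTT
  TT.TTT
  TTT.TT
  TTTTTT
  FTTTTT
  .FT.T.
Step 2: 3 trees catch fire, 2 burn out
  TTTTTT
  TT.TTT
  TTT.TT
  FTTTTT
  .FTTTT
  ..F.T.
Step 3: 3 trees catch fire, 3 burn out
  TTTTTT
  TT.TTT
  FTT.TT
  .FTTTT
  ..FTTT
  ....T.
Step 4: 4 trees catch fire, 3 burn out
  TTTTTT
  FT.TTT
  .FT.TT
  ..FTTT
  ...FTT
  ....T.

TTTTTT
FT.TTT
.FT.TT
..FTTT
...FTT
....T.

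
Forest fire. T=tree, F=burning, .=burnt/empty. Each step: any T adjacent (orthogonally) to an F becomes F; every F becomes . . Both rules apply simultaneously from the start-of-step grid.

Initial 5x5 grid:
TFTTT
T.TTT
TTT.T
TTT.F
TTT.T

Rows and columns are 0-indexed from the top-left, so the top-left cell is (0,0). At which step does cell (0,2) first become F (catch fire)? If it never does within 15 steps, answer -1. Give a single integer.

Step 1: cell (0,2)='F' (+4 fires, +2 burnt)
  -> target ignites at step 1
Step 2: cell (0,2)='.' (+4 fires, +4 burnt)
Step 3: cell (0,2)='.' (+4 fires, +4 burnt)
Step 4: cell (0,2)='.' (+3 fires, +4 burnt)
Step 5: cell (0,2)='.' (+3 fires, +3 burnt)
Step 6: cell (0,2)='.' (+1 fires, +3 burnt)
Step 7: cell (0,2)='.' (+0 fires, +1 burnt)
  fire out at step 7

1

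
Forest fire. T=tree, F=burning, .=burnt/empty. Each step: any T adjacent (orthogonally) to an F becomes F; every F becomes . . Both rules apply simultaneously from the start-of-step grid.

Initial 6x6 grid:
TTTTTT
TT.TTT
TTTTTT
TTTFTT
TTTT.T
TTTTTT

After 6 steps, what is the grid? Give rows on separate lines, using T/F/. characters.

Step 1: 4 trees catch fire, 1 burn out
  TTTTTT
  TT.TTT
  TTTFTT
  TTF.FT
  TTTF.T
  TTTTTT
Step 2: 7 trees catch fire, 4 burn out
  TTTTTT
  TT.FTT
  TTF.FT
  TF...F
  TTF..T
  TTTFTT
Step 3: 9 trees catch fire, 7 burn out
  TTTFTT
  TT..FT
  TF...F
  F.....
  TF...F
  TTF.FT
Step 4: 8 trees catch fire, 9 burn out
  TTF.FT
  TF...F
  F.....
  ......
  F.....
  TF...F
Step 5: 4 trees catch fire, 8 burn out
  TF...F
  F.....
  ......
  ......
  ......
  F.....
Step 6: 1 trees catch fire, 4 burn out
  F.....
  ......
  ......
  ......
  ......
  ......

F.....
......
......
......
......
......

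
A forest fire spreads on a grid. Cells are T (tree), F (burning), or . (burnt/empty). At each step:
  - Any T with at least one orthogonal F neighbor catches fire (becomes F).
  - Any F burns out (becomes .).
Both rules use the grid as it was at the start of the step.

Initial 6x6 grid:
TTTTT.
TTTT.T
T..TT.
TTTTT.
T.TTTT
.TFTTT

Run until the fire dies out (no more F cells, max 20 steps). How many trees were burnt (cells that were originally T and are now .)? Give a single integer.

Answer: 26

Derivation:
Step 1: +3 fires, +1 burnt (F count now 3)
Step 2: +3 fires, +3 burnt (F count now 3)
Step 3: +4 fires, +3 burnt (F count now 4)
Step 4: +4 fires, +4 burnt (F count now 4)
Step 5: +4 fires, +4 burnt (F count now 4)
Step 6: +3 fires, +4 burnt (F count now 3)
Step 7: +4 fires, +3 burnt (F count now 4)
Step 8: +1 fires, +4 burnt (F count now 1)
Step 9: +0 fires, +1 burnt (F count now 0)
Fire out after step 9
Initially T: 27, now '.': 35
Total burnt (originally-T cells now '.'): 26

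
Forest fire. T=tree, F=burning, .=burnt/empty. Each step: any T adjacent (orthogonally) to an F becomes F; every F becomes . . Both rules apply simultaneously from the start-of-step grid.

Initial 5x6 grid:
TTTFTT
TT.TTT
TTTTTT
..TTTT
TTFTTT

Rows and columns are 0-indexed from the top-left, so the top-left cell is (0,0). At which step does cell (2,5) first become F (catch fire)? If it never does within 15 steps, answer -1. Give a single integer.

Step 1: cell (2,5)='T' (+6 fires, +2 burnt)
Step 2: cell (2,5)='T' (+8 fires, +6 burnt)
Step 3: cell (2,5)='T' (+7 fires, +8 burnt)
Step 4: cell (2,5)='F' (+4 fires, +7 burnt)
  -> target ignites at step 4
Step 5: cell (2,5)='.' (+0 fires, +4 burnt)
  fire out at step 5

4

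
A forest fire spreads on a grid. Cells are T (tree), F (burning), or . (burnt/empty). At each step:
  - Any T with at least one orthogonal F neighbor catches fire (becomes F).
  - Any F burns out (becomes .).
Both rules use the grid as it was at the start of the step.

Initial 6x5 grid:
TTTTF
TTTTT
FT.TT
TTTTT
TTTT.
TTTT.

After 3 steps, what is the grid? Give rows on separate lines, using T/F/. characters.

Step 1: 5 trees catch fire, 2 burn out
  TTTF.
  FTTTF
  .F.TT
  FTTTT
  TTTT.
  TTTT.
Step 2: 7 trees catch fire, 5 burn out
  FTF..
  .FTF.
  ...TF
  .FTTT
  FTTT.
  TTTT.
Step 3: 7 trees catch fire, 7 burn out
  .F...
  ..F..
  ...F.
  ..FTF
  .FTT.
  FTTT.

.F...
..F..
...F.
..FTF
.FTT.
FTTT.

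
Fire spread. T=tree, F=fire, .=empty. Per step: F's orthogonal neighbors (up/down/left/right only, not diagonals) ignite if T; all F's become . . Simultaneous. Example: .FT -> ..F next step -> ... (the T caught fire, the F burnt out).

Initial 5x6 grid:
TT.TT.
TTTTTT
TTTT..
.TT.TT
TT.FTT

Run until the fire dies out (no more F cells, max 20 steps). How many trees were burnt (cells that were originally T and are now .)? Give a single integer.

Step 1: +1 fires, +1 burnt (F count now 1)
Step 2: +2 fires, +1 burnt (F count now 2)
Step 3: +1 fires, +2 burnt (F count now 1)
Step 4: +0 fires, +1 burnt (F count now 0)
Fire out after step 4
Initially T: 22, now '.': 12
Total burnt (originally-T cells now '.'): 4

Answer: 4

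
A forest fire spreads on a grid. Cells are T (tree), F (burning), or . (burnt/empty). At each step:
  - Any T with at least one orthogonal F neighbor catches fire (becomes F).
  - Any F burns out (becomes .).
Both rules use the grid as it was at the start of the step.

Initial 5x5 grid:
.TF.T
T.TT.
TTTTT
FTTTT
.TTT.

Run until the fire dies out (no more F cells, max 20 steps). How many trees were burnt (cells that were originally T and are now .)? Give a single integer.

Answer: 16

Derivation:
Step 1: +4 fires, +2 burnt (F count now 4)
Step 2: +6 fires, +4 burnt (F count now 6)
Step 3: +3 fires, +6 burnt (F count now 3)
Step 4: +3 fires, +3 burnt (F count now 3)
Step 5: +0 fires, +3 burnt (F count now 0)
Fire out after step 5
Initially T: 17, now '.': 24
Total burnt (originally-T cells now '.'): 16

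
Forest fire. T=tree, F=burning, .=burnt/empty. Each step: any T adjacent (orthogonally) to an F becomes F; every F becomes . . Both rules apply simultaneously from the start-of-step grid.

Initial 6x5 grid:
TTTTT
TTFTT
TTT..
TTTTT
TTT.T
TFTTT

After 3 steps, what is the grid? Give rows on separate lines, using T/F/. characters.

Step 1: 7 trees catch fire, 2 burn out
  TTFTT
  TF.FT
  TTF..
  TTTTT
  TFT.T
  F.FTT
Step 2: 10 trees catch fire, 7 burn out
  TF.FT
  F...F
  TF...
  TFFTT
  F.F.T
  ...FT
Step 3: 6 trees catch fire, 10 burn out
  F...F
  .....
  F....
  F..FT
  ....T
  ....F

F...F
.....
F....
F..FT
....T
....F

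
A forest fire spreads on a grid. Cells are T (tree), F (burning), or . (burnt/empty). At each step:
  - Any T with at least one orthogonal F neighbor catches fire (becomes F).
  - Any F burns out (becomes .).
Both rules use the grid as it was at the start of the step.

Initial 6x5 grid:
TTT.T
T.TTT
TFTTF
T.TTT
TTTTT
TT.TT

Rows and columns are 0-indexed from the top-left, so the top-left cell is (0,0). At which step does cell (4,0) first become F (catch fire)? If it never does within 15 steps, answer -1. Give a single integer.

Step 1: cell (4,0)='T' (+5 fires, +2 burnt)
Step 2: cell (4,0)='T' (+8 fires, +5 burnt)
Step 3: cell (4,0)='F' (+6 fires, +8 burnt)
  -> target ignites at step 3
Step 4: cell (4,0)='.' (+4 fires, +6 burnt)
Step 5: cell (4,0)='.' (+1 fires, +4 burnt)
Step 6: cell (4,0)='.' (+0 fires, +1 burnt)
  fire out at step 6

3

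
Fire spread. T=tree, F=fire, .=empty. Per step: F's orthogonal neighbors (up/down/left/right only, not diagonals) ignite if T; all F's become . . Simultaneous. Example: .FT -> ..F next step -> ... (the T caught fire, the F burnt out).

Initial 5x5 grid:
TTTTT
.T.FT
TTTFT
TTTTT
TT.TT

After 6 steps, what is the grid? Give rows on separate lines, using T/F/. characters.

Step 1: 5 trees catch fire, 2 burn out
  TTTFT
  .T..F
  TTF.F
  TTTFT
  TT.TT
Step 2: 6 trees catch fire, 5 burn out
  TTF.F
  .T...
  TF...
  TTF.F
  TT.FT
Step 3: 5 trees catch fire, 6 burn out
  TF...
  .F...
  F....
  TF...
  TT..F
Step 4: 3 trees catch fire, 5 burn out
  F....
  .....
  .....
  F....
  TF...
Step 5: 1 trees catch fire, 3 burn out
  .....
  .....
  .....
  .....
  F....
Step 6: 0 trees catch fire, 1 burn out
  .....
  .....
  .....
  .....
  .....

.....
.....
.....
.....
.....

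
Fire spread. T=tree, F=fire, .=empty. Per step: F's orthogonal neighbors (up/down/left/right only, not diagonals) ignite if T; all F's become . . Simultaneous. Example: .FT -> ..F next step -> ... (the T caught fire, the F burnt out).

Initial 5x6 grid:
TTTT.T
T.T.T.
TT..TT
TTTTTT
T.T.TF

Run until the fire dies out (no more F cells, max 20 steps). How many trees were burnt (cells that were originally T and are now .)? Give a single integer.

Answer: 20

Derivation:
Step 1: +2 fires, +1 burnt (F count now 2)
Step 2: +2 fires, +2 burnt (F count now 2)
Step 3: +2 fires, +2 burnt (F count now 2)
Step 4: +2 fires, +2 burnt (F count now 2)
Step 5: +2 fires, +2 burnt (F count now 2)
Step 6: +2 fires, +2 burnt (F count now 2)
Step 7: +2 fires, +2 burnt (F count now 2)
Step 8: +1 fires, +2 burnt (F count now 1)
Step 9: +1 fires, +1 burnt (F count now 1)
Step 10: +1 fires, +1 burnt (F count now 1)
Step 11: +1 fires, +1 burnt (F count now 1)
Step 12: +2 fires, +1 burnt (F count now 2)
Step 13: +0 fires, +2 burnt (F count now 0)
Fire out after step 13
Initially T: 21, now '.': 29
Total burnt (originally-T cells now '.'): 20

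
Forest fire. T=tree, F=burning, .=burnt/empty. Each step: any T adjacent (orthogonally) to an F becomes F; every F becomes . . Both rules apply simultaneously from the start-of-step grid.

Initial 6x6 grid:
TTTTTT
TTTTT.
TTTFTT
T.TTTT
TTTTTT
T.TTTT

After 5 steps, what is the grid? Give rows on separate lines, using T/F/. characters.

Step 1: 4 trees catch fire, 1 burn out
  TTTTTT
  TTTFT.
  TTF.FT
  T.TFTT
  TTTTTT
  T.TTTT
Step 2: 8 trees catch fire, 4 burn out
  TTTFTT
  TTF.F.
  TF...F
  T.F.FT
  TTTFTT
  T.TTTT
Step 3: 8 trees catch fire, 8 burn out
  TTF.FT
  TF....
  F.....
  T....F
  TTF.FT
  T.TFTT
Step 4: 8 trees catch fire, 8 burn out
  TF...F
  F.....
  ......
  F.....
  TF...F
  T.F.FT
Step 5: 3 trees catch fire, 8 burn out
  F.....
  ......
  ......
  ......
  F.....
  T....F

F.....
......
......
......
F.....
T....F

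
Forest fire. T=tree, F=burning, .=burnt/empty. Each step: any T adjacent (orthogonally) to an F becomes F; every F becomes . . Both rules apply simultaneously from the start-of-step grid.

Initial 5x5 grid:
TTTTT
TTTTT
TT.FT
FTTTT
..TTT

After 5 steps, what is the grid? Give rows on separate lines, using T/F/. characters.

Step 1: 5 trees catch fire, 2 burn out
  TTTTT
  TTTFT
  FT..F
  .FTFT
  ..TTT
Step 2: 8 trees catch fire, 5 burn out
  TTTFT
  FTF.F
  .F...
  ..F.F
  ..TFT
Step 3: 6 trees catch fire, 8 burn out
  FTF.F
  .F...
  .....
  .....
  ..F.F
Step 4: 1 trees catch fire, 6 burn out
  .F...
  .....
  .....
  .....
  .....
Step 5: 0 trees catch fire, 1 burn out
  .....
  .....
  .....
  .....
  .....

.....
.....
.....
.....
.....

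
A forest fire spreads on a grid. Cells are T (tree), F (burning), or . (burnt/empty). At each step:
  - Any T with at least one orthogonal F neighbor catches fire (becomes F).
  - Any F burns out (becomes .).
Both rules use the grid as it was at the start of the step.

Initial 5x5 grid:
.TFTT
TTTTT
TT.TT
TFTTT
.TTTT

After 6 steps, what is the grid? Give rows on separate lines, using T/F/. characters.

Step 1: 7 trees catch fire, 2 burn out
  .F.FT
  TTFTT
  TF.TT
  F.FTT
  .FTTT
Step 2: 6 trees catch fire, 7 burn out
  ....F
  TF.FT
  F..TT
  ...FT
  ..FTT
Step 3: 5 trees catch fire, 6 burn out
  .....
  F...F
  ...FT
  ....F
  ...FT
Step 4: 2 trees catch fire, 5 burn out
  .....
  .....
  ....F
  .....
  ....F
Step 5: 0 trees catch fire, 2 burn out
  .....
  .....
  .....
  .....
  .....
Step 6: 0 trees catch fire, 0 burn out
  .....
  .....
  .....
  .....
  .....

.....
.....
.....
.....
.....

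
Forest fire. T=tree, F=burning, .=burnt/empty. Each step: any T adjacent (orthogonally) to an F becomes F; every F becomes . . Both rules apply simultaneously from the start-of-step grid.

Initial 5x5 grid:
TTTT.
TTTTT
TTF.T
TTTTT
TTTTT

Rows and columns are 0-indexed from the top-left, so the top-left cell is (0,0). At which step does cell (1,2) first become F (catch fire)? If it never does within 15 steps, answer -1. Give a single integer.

Step 1: cell (1,2)='F' (+3 fires, +1 burnt)
  -> target ignites at step 1
Step 2: cell (1,2)='.' (+7 fires, +3 burnt)
Step 3: cell (1,2)='.' (+8 fires, +7 burnt)
Step 4: cell (1,2)='.' (+4 fires, +8 burnt)
Step 5: cell (1,2)='.' (+0 fires, +4 burnt)
  fire out at step 5

1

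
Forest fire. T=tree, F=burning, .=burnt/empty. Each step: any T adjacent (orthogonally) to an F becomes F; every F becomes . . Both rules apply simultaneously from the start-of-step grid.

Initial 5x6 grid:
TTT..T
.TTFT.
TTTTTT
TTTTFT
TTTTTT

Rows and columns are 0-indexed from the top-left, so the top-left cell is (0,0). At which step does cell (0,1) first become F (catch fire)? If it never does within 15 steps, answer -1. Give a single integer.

Step 1: cell (0,1)='T' (+7 fires, +2 burnt)
Step 2: cell (0,1)='T' (+7 fires, +7 burnt)
Step 3: cell (0,1)='F' (+4 fires, +7 burnt)
  -> target ignites at step 3
Step 4: cell (0,1)='.' (+4 fires, +4 burnt)
Step 5: cell (0,1)='.' (+1 fires, +4 burnt)
Step 6: cell (0,1)='.' (+0 fires, +1 burnt)
  fire out at step 6

3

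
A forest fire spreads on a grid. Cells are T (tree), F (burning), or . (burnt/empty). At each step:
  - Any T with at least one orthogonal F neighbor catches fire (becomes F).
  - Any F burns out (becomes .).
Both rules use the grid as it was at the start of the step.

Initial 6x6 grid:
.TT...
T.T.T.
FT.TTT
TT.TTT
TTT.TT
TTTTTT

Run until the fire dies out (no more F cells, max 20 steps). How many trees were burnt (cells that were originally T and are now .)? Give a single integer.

Answer: 22

Derivation:
Step 1: +3 fires, +1 burnt (F count now 3)
Step 2: +2 fires, +3 burnt (F count now 2)
Step 3: +2 fires, +2 burnt (F count now 2)
Step 4: +2 fires, +2 burnt (F count now 2)
Step 5: +1 fires, +2 burnt (F count now 1)
Step 6: +1 fires, +1 burnt (F count now 1)
Step 7: +1 fires, +1 burnt (F count now 1)
Step 8: +2 fires, +1 burnt (F count now 2)
Step 9: +2 fires, +2 burnt (F count now 2)
Step 10: +3 fires, +2 burnt (F count now 3)
Step 11: +3 fires, +3 burnt (F count now 3)
Step 12: +0 fires, +3 burnt (F count now 0)
Fire out after step 12
Initially T: 25, now '.': 33
Total burnt (originally-T cells now '.'): 22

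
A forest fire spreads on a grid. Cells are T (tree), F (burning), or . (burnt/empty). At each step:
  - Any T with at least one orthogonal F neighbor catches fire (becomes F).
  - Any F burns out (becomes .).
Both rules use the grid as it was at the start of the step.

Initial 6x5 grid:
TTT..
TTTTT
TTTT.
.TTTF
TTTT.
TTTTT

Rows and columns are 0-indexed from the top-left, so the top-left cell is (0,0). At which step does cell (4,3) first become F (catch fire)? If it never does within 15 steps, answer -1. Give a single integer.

Step 1: cell (4,3)='T' (+1 fires, +1 burnt)
Step 2: cell (4,3)='F' (+3 fires, +1 burnt)
  -> target ignites at step 2
Step 3: cell (4,3)='.' (+5 fires, +3 burnt)
Step 4: cell (4,3)='.' (+6 fires, +5 burnt)
Step 5: cell (4,3)='.' (+5 fires, +6 burnt)
Step 6: cell (4,3)='.' (+3 fires, +5 burnt)
Step 7: cell (4,3)='.' (+1 fires, +3 burnt)
Step 8: cell (4,3)='.' (+0 fires, +1 burnt)
  fire out at step 8

2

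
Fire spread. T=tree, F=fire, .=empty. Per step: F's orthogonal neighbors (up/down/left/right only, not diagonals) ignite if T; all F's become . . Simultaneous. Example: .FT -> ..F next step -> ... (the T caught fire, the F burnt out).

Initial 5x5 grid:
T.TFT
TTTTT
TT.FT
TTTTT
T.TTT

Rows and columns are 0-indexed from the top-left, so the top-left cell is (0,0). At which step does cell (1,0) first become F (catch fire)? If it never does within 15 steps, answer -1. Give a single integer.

Step 1: cell (1,0)='T' (+5 fires, +2 burnt)
Step 2: cell (1,0)='T' (+5 fires, +5 burnt)
Step 3: cell (1,0)='T' (+4 fires, +5 burnt)
Step 4: cell (1,0)='F' (+3 fires, +4 burnt)
  -> target ignites at step 4
Step 5: cell (1,0)='.' (+3 fires, +3 burnt)
Step 6: cell (1,0)='.' (+0 fires, +3 burnt)
  fire out at step 6

4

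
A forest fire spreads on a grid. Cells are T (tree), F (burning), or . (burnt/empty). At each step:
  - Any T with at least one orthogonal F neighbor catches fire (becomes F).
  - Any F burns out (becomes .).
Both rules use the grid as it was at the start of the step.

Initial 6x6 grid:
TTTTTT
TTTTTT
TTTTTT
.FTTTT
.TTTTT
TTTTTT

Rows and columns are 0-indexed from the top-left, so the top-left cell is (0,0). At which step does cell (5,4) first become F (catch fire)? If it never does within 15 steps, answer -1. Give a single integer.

Step 1: cell (5,4)='T' (+3 fires, +1 burnt)
Step 2: cell (5,4)='T' (+6 fires, +3 burnt)
Step 3: cell (5,4)='T' (+8 fires, +6 burnt)
Step 4: cell (5,4)='T' (+7 fires, +8 burnt)
Step 5: cell (5,4)='F' (+5 fires, +7 burnt)
  -> target ignites at step 5
Step 6: cell (5,4)='.' (+3 fires, +5 burnt)
Step 7: cell (5,4)='.' (+1 fires, +3 burnt)
Step 8: cell (5,4)='.' (+0 fires, +1 burnt)
  fire out at step 8

5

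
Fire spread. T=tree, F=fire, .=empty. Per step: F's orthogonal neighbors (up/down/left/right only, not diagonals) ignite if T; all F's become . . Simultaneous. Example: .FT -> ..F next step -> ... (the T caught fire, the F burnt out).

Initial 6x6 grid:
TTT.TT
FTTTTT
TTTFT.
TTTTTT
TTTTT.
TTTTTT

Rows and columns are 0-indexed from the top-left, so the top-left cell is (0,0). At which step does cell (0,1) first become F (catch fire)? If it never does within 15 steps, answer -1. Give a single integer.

Step 1: cell (0,1)='T' (+7 fires, +2 burnt)
Step 2: cell (0,1)='F' (+8 fires, +7 burnt)
  -> target ignites at step 2
Step 3: cell (0,1)='.' (+9 fires, +8 burnt)
Step 4: cell (0,1)='.' (+5 fires, +9 burnt)
Step 5: cell (0,1)='.' (+2 fires, +5 burnt)
Step 6: cell (0,1)='.' (+0 fires, +2 burnt)
  fire out at step 6

2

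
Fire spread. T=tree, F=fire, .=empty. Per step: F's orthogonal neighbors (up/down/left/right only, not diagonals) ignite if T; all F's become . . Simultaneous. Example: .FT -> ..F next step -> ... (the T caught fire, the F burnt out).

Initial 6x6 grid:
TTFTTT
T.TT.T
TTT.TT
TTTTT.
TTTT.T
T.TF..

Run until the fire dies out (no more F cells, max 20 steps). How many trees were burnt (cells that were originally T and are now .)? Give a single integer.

Answer: 25

Derivation:
Step 1: +5 fires, +2 burnt (F count now 5)
Step 2: +6 fires, +5 burnt (F count now 6)
Step 3: +6 fires, +6 burnt (F count now 6)
Step 4: +5 fires, +6 burnt (F count now 5)
Step 5: +3 fires, +5 burnt (F count now 3)
Step 6: +0 fires, +3 burnt (F count now 0)
Fire out after step 6
Initially T: 26, now '.': 35
Total burnt (originally-T cells now '.'): 25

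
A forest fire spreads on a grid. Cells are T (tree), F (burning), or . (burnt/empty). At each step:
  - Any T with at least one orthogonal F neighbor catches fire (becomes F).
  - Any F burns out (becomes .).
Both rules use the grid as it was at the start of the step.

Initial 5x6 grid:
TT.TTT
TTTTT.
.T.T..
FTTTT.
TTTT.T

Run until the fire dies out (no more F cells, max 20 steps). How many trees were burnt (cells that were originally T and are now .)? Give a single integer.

Step 1: +2 fires, +1 burnt (F count now 2)
Step 2: +3 fires, +2 burnt (F count now 3)
Step 3: +3 fires, +3 burnt (F count now 3)
Step 4: +6 fires, +3 burnt (F count now 6)
Step 5: +2 fires, +6 burnt (F count now 2)
Step 6: +2 fires, +2 burnt (F count now 2)
Step 7: +1 fires, +2 burnt (F count now 1)
Step 8: +1 fires, +1 burnt (F count now 1)
Step 9: +0 fires, +1 burnt (F count now 0)
Fire out after step 9
Initially T: 21, now '.': 29
Total burnt (originally-T cells now '.'): 20

Answer: 20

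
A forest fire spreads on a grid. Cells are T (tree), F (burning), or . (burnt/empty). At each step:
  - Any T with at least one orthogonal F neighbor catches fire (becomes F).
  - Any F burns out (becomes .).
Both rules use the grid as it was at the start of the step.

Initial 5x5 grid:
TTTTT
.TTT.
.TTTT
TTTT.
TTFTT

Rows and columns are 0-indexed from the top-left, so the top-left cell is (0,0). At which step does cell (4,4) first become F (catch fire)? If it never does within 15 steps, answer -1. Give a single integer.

Step 1: cell (4,4)='T' (+3 fires, +1 burnt)
Step 2: cell (4,4)='F' (+5 fires, +3 burnt)
  -> target ignites at step 2
Step 3: cell (4,4)='.' (+4 fires, +5 burnt)
Step 4: cell (4,4)='.' (+4 fires, +4 burnt)
Step 5: cell (4,4)='.' (+2 fires, +4 burnt)
Step 6: cell (4,4)='.' (+2 fires, +2 burnt)
Step 7: cell (4,4)='.' (+0 fires, +2 burnt)
  fire out at step 7

2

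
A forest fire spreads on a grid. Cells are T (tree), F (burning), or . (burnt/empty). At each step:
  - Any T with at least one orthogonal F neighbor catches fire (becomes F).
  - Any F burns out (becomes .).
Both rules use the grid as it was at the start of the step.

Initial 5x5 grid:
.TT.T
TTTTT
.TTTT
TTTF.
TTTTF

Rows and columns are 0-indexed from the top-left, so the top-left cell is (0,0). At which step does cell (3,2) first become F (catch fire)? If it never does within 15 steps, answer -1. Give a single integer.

Step 1: cell (3,2)='F' (+3 fires, +2 burnt)
  -> target ignites at step 1
Step 2: cell (3,2)='.' (+5 fires, +3 burnt)
Step 3: cell (3,2)='.' (+5 fires, +5 burnt)
Step 4: cell (3,2)='.' (+4 fires, +5 burnt)
Step 5: cell (3,2)='.' (+2 fires, +4 burnt)
Step 6: cell (3,2)='.' (+0 fires, +2 burnt)
  fire out at step 6

1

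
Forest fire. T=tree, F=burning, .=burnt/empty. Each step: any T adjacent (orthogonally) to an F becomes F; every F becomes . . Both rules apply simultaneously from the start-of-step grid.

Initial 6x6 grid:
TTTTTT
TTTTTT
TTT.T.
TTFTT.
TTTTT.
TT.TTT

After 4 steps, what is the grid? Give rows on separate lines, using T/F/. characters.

Step 1: 4 trees catch fire, 1 burn out
  TTTTTT
  TTTTTT
  TTF.T.
  TF.FT.
  TTFTT.
  TT.TTT
Step 2: 6 trees catch fire, 4 burn out
  TTTTTT
  TTFTTT
  TF..T.
  F...F.
  TF.FT.
  TT.TTT
Step 3: 9 trees catch fire, 6 burn out
  TTFTTT
  TF.FTT
  F...F.
  ......
  F...F.
  TF.FTT
Step 4: 6 trees catch fire, 9 burn out
  TF.FTT
  F...FT
  ......
  ......
  ......
  F...FT

TF.FTT
F...FT
......
......
......
F...FT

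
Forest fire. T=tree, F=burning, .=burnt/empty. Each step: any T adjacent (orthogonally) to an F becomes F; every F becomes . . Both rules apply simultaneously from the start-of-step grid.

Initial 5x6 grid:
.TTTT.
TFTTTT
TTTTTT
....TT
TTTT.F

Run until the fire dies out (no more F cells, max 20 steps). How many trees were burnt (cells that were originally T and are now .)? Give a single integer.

Step 1: +5 fires, +2 burnt (F count now 5)
Step 2: +6 fires, +5 burnt (F count now 6)
Step 3: +5 fires, +6 burnt (F count now 5)
Step 4: +1 fires, +5 burnt (F count now 1)
Step 5: +0 fires, +1 burnt (F count now 0)
Fire out after step 5
Initially T: 21, now '.': 26
Total burnt (originally-T cells now '.'): 17

Answer: 17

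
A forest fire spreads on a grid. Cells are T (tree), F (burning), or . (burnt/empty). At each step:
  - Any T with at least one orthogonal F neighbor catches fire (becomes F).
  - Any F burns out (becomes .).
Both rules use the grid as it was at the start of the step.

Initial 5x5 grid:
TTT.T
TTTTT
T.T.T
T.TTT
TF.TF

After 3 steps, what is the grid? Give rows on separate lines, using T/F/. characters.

Step 1: 3 trees catch fire, 2 burn out
  TTT.T
  TTTTT
  T.T.T
  T.TTF
  F..F.
Step 2: 3 trees catch fire, 3 burn out
  TTT.T
  TTTTT
  T.T.F
  F.TF.
  .....
Step 3: 3 trees catch fire, 3 burn out
  TTT.T
  TTTTF
  F.T..
  ..F..
  .....

TTT.T
TTTTF
F.T..
..F..
.....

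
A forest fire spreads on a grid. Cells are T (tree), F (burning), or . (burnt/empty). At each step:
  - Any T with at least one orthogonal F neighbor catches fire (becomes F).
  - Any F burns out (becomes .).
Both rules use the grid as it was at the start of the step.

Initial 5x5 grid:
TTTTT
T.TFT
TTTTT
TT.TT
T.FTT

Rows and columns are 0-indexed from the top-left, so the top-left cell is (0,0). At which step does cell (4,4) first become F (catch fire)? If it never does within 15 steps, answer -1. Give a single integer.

Step 1: cell (4,4)='T' (+5 fires, +2 burnt)
Step 2: cell (4,4)='F' (+6 fires, +5 burnt)
  -> target ignites at step 2
Step 3: cell (4,4)='.' (+3 fires, +6 burnt)
Step 4: cell (4,4)='.' (+3 fires, +3 burnt)
Step 5: cell (4,4)='.' (+2 fires, +3 burnt)
Step 6: cell (4,4)='.' (+1 fires, +2 burnt)
Step 7: cell (4,4)='.' (+0 fires, +1 burnt)
  fire out at step 7

2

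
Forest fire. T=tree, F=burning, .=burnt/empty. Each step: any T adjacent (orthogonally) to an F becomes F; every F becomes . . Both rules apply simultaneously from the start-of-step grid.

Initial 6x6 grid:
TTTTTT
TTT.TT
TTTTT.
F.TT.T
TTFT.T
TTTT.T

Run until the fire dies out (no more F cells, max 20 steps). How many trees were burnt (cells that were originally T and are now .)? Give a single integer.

Answer: 25

Derivation:
Step 1: +6 fires, +2 burnt (F count now 6)
Step 2: +7 fires, +6 burnt (F count now 7)
Step 3: +4 fires, +7 burnt (F count now 4)
Step 4: +3 fires, +4 burnt (F count now 3)
Step 5: +2 fires, +3 burnt (F count now 2)
Step 6: +2 fires, +2 burnt (F count now 2)
Step 7: +1 fires, +2 burnt (F count now 1)
Step 8: +0 fires, +1 burnt (F count now 0)
Fire out after step 8
Initially T: 28, now '.': 33
Total burnt (originally-T cells now '.'): 25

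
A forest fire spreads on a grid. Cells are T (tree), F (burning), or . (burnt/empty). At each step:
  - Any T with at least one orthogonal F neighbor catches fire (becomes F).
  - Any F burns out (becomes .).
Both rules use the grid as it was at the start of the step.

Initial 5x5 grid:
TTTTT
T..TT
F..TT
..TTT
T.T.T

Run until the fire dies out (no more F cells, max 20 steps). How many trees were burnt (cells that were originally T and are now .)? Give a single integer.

Step 1: +1 fires, +1 burnt (F count now 1)
Step 2: +1 fires, +1 burnt (F count now 1)
Step 3: +1 fires, +1 burnt (F count now 1)
Step 4: +1 fires, +1 burnt (F count now 1)
Step 5: +1 fires, +1 burnt (F count now 1)
Step 6: +2 fires, +1 burnt (F count now 2)
Step 7: +2 fires, +2 burnt (F count now 2)
Step 8: +2 fires, +2 burnt (F count now 2)
Step 9: +2 fires, +2 burnt (F count now 2)
Step 10: +2 fires, +2 burnt (F count now 2)
Step 11: +0 fires, +2 burnt (F count now 0)
Fire out after step 11
Initially T: 16, now '.': 24
Total burnt (originally-T cells now '.'): 15

Answer: 15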